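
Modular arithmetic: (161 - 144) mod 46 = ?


161 - 144 = 17
17 mod 46 = 17


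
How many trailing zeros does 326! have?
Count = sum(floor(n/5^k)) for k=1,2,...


floor(326/5) = 65
floor(326/25) = 13
floor(326/125) = 2
Total = 80

80 trailing zeros


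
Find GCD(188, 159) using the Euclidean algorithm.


188 = 1 * 159 + 29
159 = 5 * 29 + 14
29 = 2 * 14 + 1
14 = 14 * 1 + 0
GCD = 1


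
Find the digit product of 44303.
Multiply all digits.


4 × 4 × 3 × 0 × 3 = 0


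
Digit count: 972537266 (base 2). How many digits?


972537266 in base 2 = 111001111101111011110110110010
Number of digits = 30

30 digits (base 2)


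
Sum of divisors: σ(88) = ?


Divisors of 88: 1, 2, 4, 8, 11, 22, 44, 88
Sum = 1 + 2 + 4 + 8 + 11 + 22 + 44 + 88 = 180

σ(88) = 180


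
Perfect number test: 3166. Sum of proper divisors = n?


Proper divisors of 3166: 1, 2, 1583
Sum = 1 + 2 + 1583 = 1586

No, 3166 is not perfect (1586 ≠ 3166)


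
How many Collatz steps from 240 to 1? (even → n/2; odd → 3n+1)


240 → 120 → 60 → 30 → 15 → 46 → 23 → 70 → 35 → 106 → 53 → 160 → 80 → 40 → 20 → 10 → 5 → 16 → 8 → 4 → 2 → 1
Total steps = 21

21 steps


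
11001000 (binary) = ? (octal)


11001000 (base 2) = 200 (decimal)
200 (decimal) = 310 (base 8)


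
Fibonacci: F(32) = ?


Sequence: 1, 1, 2, 3, 5, 8, 13, 21, 34, 55, 89, 144, 233, 377, 610, 987, 1597, 2584, 4181, 6765, 10946, 17711, 28657, 46368, 75025, 121393, 196418, 317811, 514229, 832040, 1346269, 2178309
F(32) = 2178309


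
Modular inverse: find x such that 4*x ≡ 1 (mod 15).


Use the extended Euclidean algorithm on (15, 4); each row r = 15*s + 4*t:
r=15, s=1, t=0
r=4, s=0, t=1
q=3: r=3, s=1, t=-3   [15*(1) + 4*(-3) = 3]
q=1: r=1, s=-1, t=4   [15*(-1) + 4*(4) = 1]
q=3: r=0, s=4, t=-15   [15*(4) + 4*(-15) = 0]
GCD = 1 with t = 4, so 4*(4) ≡ 1 (mod 15)
Inverse = 4 mod 15 = 4
Check: 4 * 4 = 16 ≡ 1 (mod 15)

4^(-1) ≡ 4 (mod 15)


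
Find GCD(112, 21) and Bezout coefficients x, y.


Tabular extended Euclidean (each row: r = 112*s + 21*t):
r=112, s=1, t=0
r=21, s=0, t=1
q=5: r=7, s=1, t=-5   [112*(1) + 21*(-5) = 7]
q=3: r=0, s=-3, t=16   [112*(-3) + 21*(16) = 0]
GCD = 7; from the row with r=7: x=1, y=-5
Check: 112*(1) + 21*(-5) = 112 - 105 = 7

GCD = 7, x = 1, y = -5


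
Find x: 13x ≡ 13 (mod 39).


GCD(13, 39) = 13 divides 13
Divide: 1x ≡ 1 (mod 3)
x ≡ 1 (mod 3)


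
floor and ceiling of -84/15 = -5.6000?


-84/15 = -5.6000
floor = -6
ceil = -5

floor = -6, ceil = -5


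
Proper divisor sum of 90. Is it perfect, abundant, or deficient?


Proper divisors: 1, 2, 3, 5, 6, 9, 10, 15, 18, 30, 45
Sum = 1 + 2 + 3 + 5 + 6 + 9 + 10 + 15 + 18 + 30 + 45 = 144
144 > 90 → abundant

s(90) = 144 (abundant)


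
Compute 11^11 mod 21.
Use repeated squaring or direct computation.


11^1 mod 21 = 11
11^2 mod 21 = 16
11^3 mod 21 = 8
11^4 mod 21 = 4
11^5 mod 21 = 2
11^6 mod 21 = 1
11^7 mod 21 = 11
11^8 mod 21 = 16
11^9 mod 21 = 8
11^10 mod 21 = 4
11^11 mod 21 = 2


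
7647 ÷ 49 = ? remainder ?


7647 = 49 * 156 + 3
Check: 7644 + 3 = 7647

q = 156, r = 3


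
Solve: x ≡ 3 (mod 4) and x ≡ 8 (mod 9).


M = 4*9 = 36
M1 = M/4 = 9, M2 = M/9 = 4
M1^(-1) mod 4 = 1, M2^(-1) mod 9 = 7
x = 3*9*1 + 8*4*7 = 251
251 mod 36 = 35
Check: 35 mod 4 = 3 ✓, 35 mod 9 = 8 ✓

x ≡ 35 (mod 36)


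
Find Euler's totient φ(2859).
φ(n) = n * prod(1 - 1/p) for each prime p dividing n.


2859 = 3 × 953
Prime factors: 3, 953
φ(2859) = 2859 × (1-1/3) × (1-1/953)
= 2859 × 2/3 × 952/953 = 1904

φ(2859) = 1904


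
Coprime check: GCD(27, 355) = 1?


Euclidean algorithm:
355 = 13 * 27 + 4
27 = 6 * 4 + 3
4 = 1 * 3 + 1
3 = 3 * 1 + 0
GCD(27, 355) = 1

Yes, coprime (GCD = 1)


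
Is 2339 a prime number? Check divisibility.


Check divisors up to sqrt(2339) = 48.3632
No divisors found.
2339 is prime.

Yes, 2339 is prime


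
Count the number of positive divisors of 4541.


4541 = 19^1 × 239^1
d(4541) = (1+1) × (1+1) = 4

4 divisors


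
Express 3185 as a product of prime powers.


3185 / 5 = 637
637 / 7 = 91
91 / 7 = 13
13 / 13 = 1
3185 = 5 × 7^2 × 13


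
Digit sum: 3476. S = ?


3 + 4 + 7 + 6 = 20


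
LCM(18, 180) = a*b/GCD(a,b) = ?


GCD(18, 180) = 18
LCM = 18*180/18 = 3240/18 = 180

LCM = 180


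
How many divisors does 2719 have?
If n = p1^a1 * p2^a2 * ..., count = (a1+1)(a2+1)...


2719 = 2719^1
d(2719) = (1+1) = 2

2 divisors


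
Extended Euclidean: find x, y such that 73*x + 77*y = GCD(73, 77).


Tabular extended Euclidean (each row: r = 73*s + 77*t):
r=73, s=1, t=0
r=77, s=0, t=1
q=0: r=73, s=1, t=0   [73*(1) + 77*(0) = 73]
q=1: r=4, s=-1, t=1   [73*(-1) + 77*(1) = 4]
q=18: r=1, s=19, t=-18   [73*(19) + 77*(-18) = 1]
q=4: r=0, s=-77, t=73   [73*(-77) + 77*(73) = 0]
GCD = 1; from the row with r=1: x=19, y=-18
Check: 73*(19) + 77*(-18) = 1387 - 1386 = 1

GCD = 1, x = 19, y = -18


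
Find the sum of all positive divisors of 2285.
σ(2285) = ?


Divisors of 2285: 1, 5, 457, 2285
Sum = 1 + 5 + 457 + 2285 = 2748

σ(2285) = 2748


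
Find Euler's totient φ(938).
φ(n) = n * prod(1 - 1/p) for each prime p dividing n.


938 = 2 × 7 × 67
Prime factors: 2, 7, 67
φ(938) = 938 × (1-1/2) × (1-1/7) × (1-1/67)
= 938 × 1/2 × 6/7 × 66/67 = 396

φ(938) = 396


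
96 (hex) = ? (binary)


96 (base 16) = 150 (decimal)
150 (decimal) = 10010110 (base 2)


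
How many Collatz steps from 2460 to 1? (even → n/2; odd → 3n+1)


2460 → 1230 → 615 → 1846 → 923 → 2770 → 1385 → 4156 → 2078 → 1039 → 3118 → 1559 → 4678 → 2339 → 7018 → 3509 → 10528 → 5264 → 2632 → 1316 → 658 → 329 → 988 → 494 → 247 → 742 → 371 → 1114 → 557 → 1672 → 836 → 418 → 209 → 628 → 314 → 157 → 472 → 236 → 118 → 59 → 178 → 89 → 268 → 134 → 67 → 202 → 101 → 304 → 152 → 76 → 38 → 19 → 58 → 29 → 88 → 44 → 22 → 11 → 34 → 17 → 52 → 26 → 13 → 40 → 20 → 10 → 5 → 16 → 8 → 4 → 2 → 1
Total steps = 71

71 steps


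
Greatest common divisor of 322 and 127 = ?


322 = 2 * 127 + 68
127 = 1 * 68 + 59
68 = 1 * 59 + 9
59 = 6 * 9 + 5
9 = 1 * 5 + 4
5 = 1 * 4 + 1
4 = 4 * 1 + 0
GCD = 1


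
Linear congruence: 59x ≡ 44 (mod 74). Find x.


GCD(59, 74) = 1, unique solution
a^(-1) mod 74 = 69
x = 69 * 44 mod 74 = 2

x ≡ 2 (mod 74)


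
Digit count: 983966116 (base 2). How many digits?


983966116 in base 2 = 111010101001100010000110100100
Number of digits = 30

30 digits (base 2)


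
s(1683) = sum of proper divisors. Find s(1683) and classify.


Proper divisors: 1, 3, 9, 11, 17, 33, 51, 99, 153, 187, 561
Sum = 1 + 3 + 9 + 11 + 17 + 33 + 51 + 99 + 153 + 187 + 561 = 1125
1125 < 1683 → deficient

s(1683) = 1125 (deficient)


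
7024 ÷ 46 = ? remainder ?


7024 = 46 * 152 + 32
Check: 6992 + 32 = 7024

q = 152, r = 32


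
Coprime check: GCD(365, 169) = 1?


Euclidean algorithm:
365 = 2 * 169 + 27
169 = 6 * 27 + 7
27 = 3 * 7 + 6
7 = 1 * 6 + 1
6 = 6 * 1 + 0
GCD(365, 169) = 1

Yes, coprime (GCD = 1)


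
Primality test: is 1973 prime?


Check divisors up to sqrt(1973) = 44.4185
No divisors found.
1973 is prime.

Yes, 1973 is prime


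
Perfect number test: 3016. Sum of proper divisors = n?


Proper divisors of 3016: 1, 2, 4, 8, 13, 26, 29, 52, 58, 104, 116, 232, 377, 754, 1508
Sum = 1 + 2 + 4 + 8 + 13 + 26 + 29 + 52 + 58 + 104 + 116 + 232 + 377 + 754 + 1508 = 3284

No, 3016 is not perfect (3284 ≠ 3016)


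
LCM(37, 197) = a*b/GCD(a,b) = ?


GCD(37, 197) = 1
LCM = 37*197/1 = 7289/1 = 7289

LCM = 7289


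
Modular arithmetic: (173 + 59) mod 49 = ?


173 + 59 = 232
232 mod 49 = 36


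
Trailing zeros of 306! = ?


floor(306/5) = 61
floor(306/25) = 12
floor(306/125) = 2
Total = 75

75 trailing zeros


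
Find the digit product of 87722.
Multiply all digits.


8 × 7 × 7 × 2 × 2 = 1568


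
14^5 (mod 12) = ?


14^1 mod 12 = 2
14^2 mod 12 = 4
14^3 mod 12 = 8
14^4 mod 12 = 4
14^5 mod 12 = 8


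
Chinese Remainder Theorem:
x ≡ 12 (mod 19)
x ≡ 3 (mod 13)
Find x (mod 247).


M = 19*13 = 247
M1 = M/19 = 13, M2 = M/13 = 19
M1^(-1) mod 19 = 3, M2^(-1) mod 13 = 11
x = 12*13*3 + 3*19*11 = 1095
1095 mod 247 = 107
Check: 107 mod 19 = 12 ✓, 107 mod 13 = 3 ✓

x ≡ 107 (mod 247)


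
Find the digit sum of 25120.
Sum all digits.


2 + 5 + 1 + 2 + 0 = 10


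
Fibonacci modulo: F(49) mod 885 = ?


F(k) mod 885 for k=1..49:
1, 1, 2, 3, 5, 8, 13, 21, 34, 55, 89, 144, 233, 377, 610, 102, 712, 814, 641, 570, 326, 11, 337, 348, 685, 148, 833, 96, 44, 140, 184, 324, 508, 832, 455, 402, 857, 374, 346, 720, 181, 16, 197, 213, 410, 623, 148, 771, 34
F(49) mod 885 = 34


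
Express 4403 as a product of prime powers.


4403 / 7 = 629
629 / 17 = 37
37 / 37 = 1
4403 = 7 × 17 × 37


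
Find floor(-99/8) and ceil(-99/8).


-99/8 = -12.3750
floor = -13
ceil = -12

floor = -13, ceil = -12


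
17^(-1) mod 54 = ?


Use the extended Euclidean algorithm on (54, 17); each row r = 54*s + 17*t:
r=54, s=1, t=0
r=17, s=0, t=1
q=3: r=3, s=1, t=-3   [54*(1) + 17*(-3) = 3]
q=5: r=2, s=-5, t=16   [54*(-5) + 17*(16) = 2]
q=1: r=1, s=6, t=-19   [54*(6) + 17*(-19) = 1]
q=2: r=0, s=-17, t=54   [54*(-17) + 17*(54) = 0]
GCD = 1 with t = -19, so 17*(-19) ≡ 1 (mod 54)
Inverse = -19 mod 54 = 35
Check: 17 * 35 = 595 ≡ 1 (mod 54)

17^(-1) ≡ 35 (mod 54)


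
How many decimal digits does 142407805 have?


142407805 has 9 digits in base 10
floor(log10(142407805)) + 1 = floor(8.1535) + 1 = 9

9 digits (base 10)


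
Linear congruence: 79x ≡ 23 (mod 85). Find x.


GCD(79, 85) = 1, unique solution
a^(-1) mod 85 = 14
x = 14 * 23 mod 85 = 67

x ≡ 67 (mod 85)


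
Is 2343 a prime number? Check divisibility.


2343 / 3 = 781 (exact division)
2343 is NOT prime.

No, 2343 is not prime


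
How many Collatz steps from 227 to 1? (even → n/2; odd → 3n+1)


227 → 682 → 341 → 1024 → 512 → 256 → 128 → 64 → 32 → 16 → 8 → 4 → 2 → 1
Total steps = 13

13 steps


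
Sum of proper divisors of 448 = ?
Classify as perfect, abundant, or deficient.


Proper divisors: 1, 2, 4, 7, 8, 14, 16, 28, 32, 56, 64, 112, 224
Sum = 1 + 2 + 4 + 7 + 8 + 14 + 16 + 28 + 32 + 56 + 64 + 112 + 224 = 568
568 > 448 → abundant

s(448) = 568 (abundant)


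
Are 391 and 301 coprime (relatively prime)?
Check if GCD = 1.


Euclidean algorithm:
391 = 1 * 301 + 90
301 = 3 * 90 + 31
90 = 2 * 31 + 28
31 = 1 * 28 + 3
28 = 9 * 3 + 1
3 = 3 * 1 + 0
GCD(391, 301) = 1

Yes, coprime (GCD = 1)


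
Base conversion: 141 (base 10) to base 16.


141 (base 10) = 141 (decimal)
141 (decimal) = 8D (base 16)


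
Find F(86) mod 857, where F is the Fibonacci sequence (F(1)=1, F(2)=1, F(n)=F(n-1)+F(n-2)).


F(k) mod 857 for k=1..86:
1, 1, 2, 3, 5, 8, 13, 21, 34, 55, 89, 144, 233, 377, 610, 130, 740, 13, 753, 766, 662, 571, 376, 90, 466, 556, 165, 721, 29, 750, 779, 672, 594, 409, 146, 555, 701, 399, 243, 642, 28, 670, 698, 511, 352, 6, 358, 364, 722, 229, 94, 323, 417, 740, 300, 183, 483, 666, 292, 101, 393, 494, 30, 524, 554, 221, 775, 139, 57, 196, 253, 449, 702, 294, 139, 433, 572, 148, 720, 11, 731, 742, 616, 501, 260, 761
F(86) mod 857 = 761


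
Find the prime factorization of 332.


332 / 2 = 166
166 / 2 = 83
83 / 83 = 1
332 = 2^2 × 83


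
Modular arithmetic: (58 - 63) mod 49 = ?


58 - 63 = -5
-5 mod 49 = 44


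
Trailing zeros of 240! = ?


floor(240/5) = 48
floor(240/25) = 9
floor(240/125) = 1
Total = 58

58 trailing zeros


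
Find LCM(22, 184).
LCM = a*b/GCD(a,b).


GCD(22, 184) = 2
LCM = 22*184/2 = 4048/2 = 2024

LCM = 2024


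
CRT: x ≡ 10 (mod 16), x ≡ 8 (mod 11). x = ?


M = 16*11 = 176
M1 = M/16 = 11, M2 = M/11 = 16
M1^(-1) mod 16 = 3, M2^(-1) mod 11 = 9
x = 10*11*3 + 8*16*9 = 1482
1482 mod 176 = 74
Check: 74 mod 16 = 10 ✓, 74 mod 11 = 8 ✓

x ≡ 74 (mod 176)


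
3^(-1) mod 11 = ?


Use the extended Euclidean algorithm on (11, 3); each row r = 11*s + 3*t:
r=11, s=1, t=0
r=3, s=0, t=1
q=3: r=2, s=1, t=-3   [11*(1) + 3*(-3) = 2]
q=1: r=1, s=-1, t=4   [11*(-1) + 3*(4) = 1]
q=2: r=0, s=3, t=-11   [11*(3) + 3*(-11) = 0]
GCD = 1 with t = 4, so 3*(4) ≡ 1 (mod 11)
Inverse = 4 mod 11 = 4
Check: 3 * 4 = 12 ≡ 1 (mod 11)

3^(-1) ≡ 4 (mod 11)


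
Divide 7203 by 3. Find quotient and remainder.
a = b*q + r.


7203 = 3 * 2401 + 0
Check: 7203 + 0 = 7203

q = 2401, r = 0


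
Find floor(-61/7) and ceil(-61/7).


-61/7 = -8.7143
floor = -9
ceil = -8

floor = -9, ceil = -8


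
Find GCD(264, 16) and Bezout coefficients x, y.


Tabular extended Euclidean (each row: r = 264*s + 16*t):
r=264, s=1, t=0
r=16, s=0, t=1
q=16: r=8, s=1, t=-16   [264*(1) + 16*(-16) = 8]
q=2: r=0, s=-2, t=33   [264*(-2) + 16*(33) = 0]
GCD = 8; from the row with r=8: x=1, y=-16
Check: 264*(1) + 16*(-16) = 264 - 256 = 8

GCD = 8, x = 1, y = -16


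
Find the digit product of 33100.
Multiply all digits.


3 × 3 × 1 × 0 × 0 = 0


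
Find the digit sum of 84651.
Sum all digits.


8 + 4 + 6 + 5 + 1 = 24


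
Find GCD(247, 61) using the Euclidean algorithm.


247 = 4 * 61 + 3
61 = 20 * 3 + 1
3 = 3 * 1 + 0
GCD = 1


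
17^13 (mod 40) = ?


17^1 mod 40 = 17
17^2 mod 40 = 9
17^3 mod 40 = 33
17^4 mod 40 = 1
17^5 mod 40 = 17
17^6 mod 40 = 9
17^7 mod 40 = 33
17^8 mod 40 = 1
17^9 mod 40 = 17
17^10 mod 40 = 9
17^11 mod 40 = 33
17^12 mod 40 = 1
17^13 mod 40 = 17


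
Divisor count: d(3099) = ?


3099 = 3^1 × 1033^1
d(3099) = (1+1) × (1+1) = 4

4 divisors


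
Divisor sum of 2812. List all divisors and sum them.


Divisors of 2812: 1, 2, 4, 19, 37, 38, 74, 76, 148, 703, 1406, 2812
Sum = 1 + 2 + 4 + 19 + 37 + 38 + 74 + 76 + 148 + 703 + 1406 + 2812 = 5320

σ(2812) = 5320


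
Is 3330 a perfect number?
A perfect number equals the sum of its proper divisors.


Proper divisors of 3330: 1, 2, 3, 5, 6, 9, 10, 15, 18, 30, 37, 45, 74, 90, 111, 185, 222, 333, 370, 555, 666, 1110, 1665
Sum = 1 + 2 + 3 + 5 + 6 + 9 + 10 + 15 + 18 + 30 + 37 + 45 + 74 + 90 + 111 + 185 + 222 + 333 + 370 + 555 + 666 + 1110 + 1665 = 5562

No, 3330 is not perfect (5562 ≠ 3330)


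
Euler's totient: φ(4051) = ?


4051 = 4051
Prime factors: 4051
φ(4051) = 4051 × (1-1/4051)
= 4051 × 4050/4051 = 4050

φ(4051) = 4050


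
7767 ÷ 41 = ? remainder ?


7767 = 41 * 189 + 18
Check: 7749 + 18 = 7767

q = 189, r = 18


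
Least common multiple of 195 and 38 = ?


GCD(195, 38) = 1
LCM = 195*38/1 = 7410/1 = 7410

LCM = 7410


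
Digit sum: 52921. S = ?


5 + 2 + 9 + 2 + 1 = 19


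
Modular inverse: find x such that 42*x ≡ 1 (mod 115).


Use the extended Euclidean algorithm on (115, 42); each row r = 115*s + 42*t:
r=115, s=1, t=0
r=42, s=0, t=1
q=2: r=31, s=1, t=-2   [115*(1) + 42*(-2) = 31]
q=1: r=11, s=-1, t=3   [115*(-1) + 42*(3) = 11]
q=2: r=9, s=3, t=-8   [115*(3) + 42*(-8) = 9]
q=1: r=2, s=-4, t=11   [115*(-4) + 42*(11) = 2]
q=4: r=1, s=19, t=-52   [115*(19) + 42*(-52) = 1]
q=2: r=0, s=-42, t=115   [115*(-42) + 42*(115) = 0]
GCD = 1 with t = -52, so 42*(-52) ≡ 1 (mod 115)
Inverse = -52 mod 115 = 63
Check: 42 * 63 = 2646 ≡ 1 (mod 115)

42^(-1) ≡ 63 (mod 115)


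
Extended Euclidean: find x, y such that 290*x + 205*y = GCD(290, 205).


Tabular extended Euclidean (each row: r = 290*s + 205*t):
r=290, s=1, t=0
r=205, s=0, t=1
q=1: r=85, s=1, t=-1   [290*(1) + 205*(-1) = 85]
q=2: r=35, s=-2, t=3   [290*(-2) + 205*(3) = 35]
q=2: r=15, s=5, t=-7   [290*(5) + 205*(-7) = 15]
q=2: r=5, s=-12, t=17   [290*(-12) + 205*(17) = 5]
q=3: r=0, s=41, t=-58   [290*(41) + 205*(-58) = 0]
GCD = 5; from the row with r=5: x=-12, y=17
Check: 290*(-12) + 205*(17) = -3480 + 3485 = 5

GCD = 5, x = -12, y = 17


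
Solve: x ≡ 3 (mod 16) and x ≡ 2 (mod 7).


M = 16*7 = 112
M1 = M/16 = 7, M2 = M/7 = 16
M1^(-1) mod 16 = 7, M2^(-1) mod 7 = 4
x = 3*7*7 + 2*16*4 = 275
275 mod 112 = 51
Check: 51 mod 16 = 3 ✓, 51 mod 7 = 2 ✓

x ≡ 51 (mod 112)


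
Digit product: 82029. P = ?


8 × 2 × 0 × 2 × 9 = 0


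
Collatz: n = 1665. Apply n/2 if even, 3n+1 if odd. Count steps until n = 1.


1665 → 4996 → 2498 → 1249 → 3748 → 1874 → 937 → 2812 → 1406 → 703 → 2110 → 1055 → 3166 → 1583 → 4750 → 2375 → 7126 → 3563 → 10690 → 5345 → 16036 → 8018 → 4009 → 12028 → 6014 → 3007 → 9022 → 4511 → 13534 → 6767 → 20302 → 10151 → 30454 → 15227 → 45682 → 22841 → 68524 → 34262 → 17131 → 51394 → 25697 → 77092 → 38546 → 19273 → 57820 → 28910 → 14455 → 43366 → 21683 → 65050 → 32525 → 97576 → 48788 → 24394 → 12197 → 36592 → 18296 → 9148 → 4574 → 2287 → 6862 → 3431 → 10294 → 5147 → 15442 → 7721 → 23164 → 11582 → 5791 → 17374 → 8687 → 26062 → 13031 → 39094 → 19547 → 58642 → 29321 → 87964 → 43982 → 21991 → 65974 → 32987 → 98962 → 49481 → 148444 → 74222 → 37111 → 111334 → 55667 → 167002 → 83501 → 250504 → 125252 → 62626 → 31313 → 93940 → 46970 → 23485 → 70456 → 35228 → 17614 → 8807 → 26422 → 13211 → 39634 → 19817 → 59452 → 29726 → 14863 → 44590 → 22295 → 66886 → 33443 → 100330 → 50165 → 150496 → 75248 → 37624 → 18812 → 9406 → 4703 → 14110 → 7055 → 21166 → 10583 → 31750 → 15875 → 47626 → 23813 → 71440 → 35720 → 17860 → 8930 → 4465 → 13396 → 6698 → 3349 → 10048 → 5024 → 2512 → 1256 → 628 → 314 → 157 → 472 → 236 → 118 → 59 → 178 → 89 → 268 → 134 → 67 → 202 → 101 → 304 → 152 → 76 → 38 → 19 → 58 → 29 → 88 → 44 → 22 → 11 → 34 → 17 → 52 → 26 → 13 → 40 → 20 → 10 → 5 → 16 → 8 → 4 → 2 → 1
Total steps = 179

179 steps


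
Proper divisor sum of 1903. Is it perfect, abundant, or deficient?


Proper divisors: 1, 11, 173
Sum = 1 + 11 + 173 = 185
185 < 1903 → deficient

s(1903) = 185 (deficient)


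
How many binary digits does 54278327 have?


54278327 in base 2 = 11001111000011100010110111
Number of digits = 26

26 digits (base 2)


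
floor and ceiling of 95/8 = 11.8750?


95/8 = 11.8750
floor = 11
ceil = 12

floor = 11, ceil = 12


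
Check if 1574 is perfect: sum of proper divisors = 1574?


Proper divisors of 1574: 1, 2, 787
Sum = 1 + 2 + 787 = 790

No, 1574 is not perfect (790 ≠ 1574)


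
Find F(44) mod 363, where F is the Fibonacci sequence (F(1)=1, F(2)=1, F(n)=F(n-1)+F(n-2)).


F(k) mod 363 for k=1..44:
1, 1, 2, 3, 5, 8, 13, 21, 34, 55, 89, 144, 233, 14, 247, 261, 145, 43, 188, 231, 56, 287, 343, 267, 247, 151, 35, 186, 221, 44, 265, 309, 211, 157, 5, 162, 167, 329, 133, 99, 232, 331, 200, 168
F(44) mod 363 = 168


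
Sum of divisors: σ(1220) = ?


Divisors of 1220: 1, 2, 4, 5, 10, 20, 61, 122, 244, 305, 610, 1220
Sum = 1 + 2 + 4 + 5 + 10 + 20 + 61 + 122 + 244 + 305 + 610 + 1220 = 2604

σ(1220) = 2604


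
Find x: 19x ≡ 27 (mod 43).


GCD(19, 43) = 1, unique solution
a^(-1) mod 43 = 34
x = 34 * 27 mod 43 = 15

x ≡ 15 (mod 43)


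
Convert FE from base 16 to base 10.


FE (base 16) = 254 (decimal)
254 (decimal) = 254 (base 10)


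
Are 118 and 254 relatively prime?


Euclidean algorithm:
254 = 2 * 118 + 18
118 = 6 * 18 + 10
18 = 1 * 10 + 8
10 = 1 * 8 + 2
8 = 4 * 2 + 0
GCD(118, 254) = 2

No, not coprime (GCD = 2)


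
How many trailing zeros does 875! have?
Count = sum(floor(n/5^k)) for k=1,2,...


floor(875/5) = 175
floor(875/25) = 35
floor(875/125) = 7
floor(875/625) = 1
Total = 218

218 trailing zeros


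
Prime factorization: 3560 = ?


3560 / 2 = 1780
1780 / 2 = 890
890 / 2 = 445
445 / 5 = 89
89 / 89 = 1
3560 = 2^3 × 5 × 89


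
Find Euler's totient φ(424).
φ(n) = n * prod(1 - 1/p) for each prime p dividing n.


424 = 2^3 × 53
Prime factors: 2, 53
φ(424) = 424 × (1-1/2) × (1-1/53)
= 424 × 1/2 × 52/53 = 208

φ(424) = 208


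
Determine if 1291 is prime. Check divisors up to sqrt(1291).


Check divisors up to sqrt(1291) = 35.9305
No divisors found.
1291 is prime.

Yes, 1291 is prime


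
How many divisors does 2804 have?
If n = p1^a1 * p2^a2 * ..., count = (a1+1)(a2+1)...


2804 = 2^2 × 701^1
d(2804) = (2+1) × (1+1) = 6

6 divisors


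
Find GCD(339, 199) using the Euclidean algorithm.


339 = 1 * 199 + 140
199 = 1 * 140 + 59
140 = 2 * 59 + 22
59 = 2 * 22 + 15
22 = 1 * 15 + 7
15 = 2 * 7 + 1
7 = 7 * 1 + 0
GCD = 1


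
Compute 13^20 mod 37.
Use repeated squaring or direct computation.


13^1 mod 37 = 13
13^2 mod 37 = 21
13^3 mod 37 = 14
13^4 mod 37 = 34
13^5 mod 37 = 35
13^6 mod 37 = 11
13^7 mod 37 = 32
13^8 mod 37 = 9
13^9 mod 37 = 6
13^10 mod 37 = 4
13^11 mod 37 = 15
13^12 mod 37 = 10
13^13 mod 37 = 19
13^14 mod 37 = 25
13^15 mod 37 = 29
13^16 mod 37 = 7
13^17 mod 37 = 17
13^18 mod 37 = 36
13^19 mod 37 = 24
13^20 mod 37 = 16


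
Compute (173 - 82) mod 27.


173 - 82 = 91
91 mod 27 = 10


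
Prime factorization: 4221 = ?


4221 / 3 = 1407
1407 / 3 = 469
469 / 7 = 67
67 / 67 = 1
4221 = 3^2 × 7 × 67


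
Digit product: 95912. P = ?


9 × 5 × 9 × 1 × 2 = 810


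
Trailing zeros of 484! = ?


floor(484/5) = 96
floor(484/25) = 19
floor(484/125) = 3
Total = 118

118 trailing zeros


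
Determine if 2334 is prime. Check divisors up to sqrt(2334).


2334 / 2 = 1167 (exact division)
2334 is NOT prime.

No, 2334 is not prime


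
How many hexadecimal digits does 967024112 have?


967024112 in base 16 = 39A39DF0
Number of digits = 8

8 digits (base 16)


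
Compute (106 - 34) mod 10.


106 - 34 = 72
72 mod 10 = 2


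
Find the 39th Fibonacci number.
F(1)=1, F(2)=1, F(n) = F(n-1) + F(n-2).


Sequence: 1, 1, 2, 3, 5, 8, 13, 21, 34, 55, 89, 144, 233, 377, 610, 987, 1597, 2584, 4181, 6765, 10946, 17711, 28657, 46368, 75025, 121393, 196418, 317811, 514229, 832040, 1346269, 2178309, 3524578, 5702887, 9227465, 14930352, 24157817, 39088169, 63245986
F(39) = 63245986


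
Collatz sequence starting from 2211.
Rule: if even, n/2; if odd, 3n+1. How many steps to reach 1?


2211 → 6634 → 3317 → 9952 → 4976 → 2488 → 1244 → 622 → 311 → 934 → 467 → 1402 → 701 → 2104 → 1052 → 526 → 263 → 790 → 395 → 1186 → 593 → 1780 → 890 → 445 → 1336 → 668 → 334 → 167 → 502 → 251 → 754 → 377 → 1132 → 566 → 283 → 850 → 425 → 1276 → 638 → 319 → 958 → 479 → 1438 → 719 → 2158 → 1079 → 3238 → 1619 → 4858 → 2429 → 7288 → 3644 → 1822 → 911 → 2734 → 1367 → 4102 → 2051 → 6154 → 3077 → 9232 → 4616 → 2308 → 1154 → 577 → 1732 → 866 → 433 → 1300 → 650 → 325 → 976 → 488 → 244 → 122 → 61 → 184 → 92 → 46 → 23 → 70 → 35 → 106 → 53 → 160 → 80 → 40 → 20 → 10 → 5 → 16 → 8 → 4 → 2 → 1
Total steps = 94

94 steps


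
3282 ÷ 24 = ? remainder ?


3282 = 24 * 136 + 18
Check: 3264 + 18 = 3282

q = 136, r = 18


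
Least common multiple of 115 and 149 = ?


GCD(115, 149) = 1
LCM = 115*149/1 = 17135/1 = 17135

LCM = 17135


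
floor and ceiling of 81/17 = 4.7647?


81/17 = 4.7647
floor = 4
ceil = 5

floor = 4, ceil = 5


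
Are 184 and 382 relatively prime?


Euclidean algorithm:
382 = 2 * 184 + 14
184 = 13 * 14 + 2
14 = 7 * 2 + 0
GCD(184, 382) = 2

No, not coprime (GCD = 2)


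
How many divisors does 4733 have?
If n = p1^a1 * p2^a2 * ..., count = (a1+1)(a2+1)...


4733 = 4733^1
d(4733) = (1+1) = 2

2 divisors


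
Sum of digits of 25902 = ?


2 + 5 + 9 + 0 + 2 = 18


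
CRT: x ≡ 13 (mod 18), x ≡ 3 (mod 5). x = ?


M = 18*5 = 90
M1 = M/18 = 5, M2 = M/5 = 18
M1^(-1) mod 18 = 11, M2^(-1) mod 5 = 2
x = 13*5*11 + 3*18*2 = 823
823 mod 90 = 13
Check: 13 mod 18 = 13 ✓, 13 mod 5 = 3 ✓

x ≡ 13 (mod 90)


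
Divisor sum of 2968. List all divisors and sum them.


Divisors of 2968: 1, 2, 4, 7, 8, 14, 28, 53, 56, 106, 212, 371, 424, 742, 1484, 2968
Sum = 1 + 2 + 4 + 7 + 8 + 14 + 28 + 53 + 56 + 106 + 212 + 371 + 424 + 742 + 1484 + 2968 = 6480

σ(2968) = 6480


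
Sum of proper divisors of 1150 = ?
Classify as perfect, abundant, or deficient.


Proper divisors: 1, 2, 5, 10, 23, 25, 46, 50, 115, 230, 575
Sum = 1 + 2 + 5 + 10 + 23 + 25 + 46 + 50 + 115 + 230 + 575 = 1082
1082 < 1150 → deficient

s(1150) = 1082 (deficient)


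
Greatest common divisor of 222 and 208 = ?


222 = 1 * 208 + 14
208 = 14 * 14 + 12
14 = 1 * 12 + 2
12 = 6 * 2 + 0
GCD = 2


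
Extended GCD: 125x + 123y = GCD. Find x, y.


Tabular extended Euclidean (each row: r = 125*s + 123*t):
r=125, s=1, t=0
r=123, s=0, t=1
q=1: r=2, s=1, t=-1   [125*(1) + 123*(-1) = 2]
q=61: r=1, s=-61, t=62   [125*(-61) + 123*(62) = 1]
q=2: r=0, s=123, t=-125   [125*(123) + 123*(-125) = 0]
GCD = 1; from the row with r=1: x=-61, y=62
Check: 125*(-61) + 123*(62) = -7625 + 7626 = 1

GCD = 1, x = -61, y = 62


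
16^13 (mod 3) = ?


16^1 mod 3 = 1
16^2 mod 3 = 1
16^3 mod 3 = 1
16^4 mod 3 = 1
16^5 mod 3 = 1
16^6 mod 3 = 1
16^7 mod 3 = 1
16^8 mod 3 = 1
16^9 mod 3 = 1
16^10 mod 3 = 1
16^11 mod 3 = 1
16^12 mod 3 = 1
16^13 mod 3 = 1


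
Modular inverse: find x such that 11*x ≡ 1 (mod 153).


Use the extended Euclidean algorithm on (153, 11); each row r = 153*s + 11*t:
r=153, s=1, t=0
r=11, s=0, t=1
q=13: r=10, s=1, t=-13   [153*(1) + 11*(-13) = 10]
q=1: r=1, s=-1, t=14   [153*(-1) + 11*(14) = 1]
q=10: r=0, s=11, t=-153   [153*(11) + 11*(-153) = 0]
GCD = 1 with t = 14, so 11*(14) ≡ 1 (mod 153)
Inverse = 14 mod 153 = 14
Check: 11 * 14 = 154 ≡ 1 (mod 153)

11^(-1) ≡ 14 (mod 153)


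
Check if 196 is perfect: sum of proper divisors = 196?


Proper divisors of 196: 1, 2, 4, 7, 14, 28, 49, 98
Sum = 1 + 2 + 4 + 7 + 14 + 28 + 49 + 98 = 203

No, 196 is not perfect (203 ≠ 196)


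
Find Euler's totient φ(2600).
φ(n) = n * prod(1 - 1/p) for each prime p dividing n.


2600 = 2^3 × 5^2 × 13
Prime factors: 2, 5, 13
φ(2600) = 2600 × (1-1/2) × (1-1/5) × (1-1/13)
= 2600 × 1/2 × 4/5 × 12/13 = 960

φ(2600) = 960


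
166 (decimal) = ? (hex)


166 (base 10) = 166 (decimal)
166 (decimal) = A6 (base 16)


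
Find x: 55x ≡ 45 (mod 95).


GCD(55, 95) = 5 divides 45
Divide: 11x ≡ 9 (mod 19)
x ≡ 6 (mod 19)


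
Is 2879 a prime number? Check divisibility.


Check divisors up to sqrt(2879) = 53.6563
No divisors found.
2879 is prime.

Yes, 2879 is prime


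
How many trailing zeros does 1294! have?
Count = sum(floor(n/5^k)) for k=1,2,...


floor(1294/5) = 258
floor(1294/25) = 51
floor(1294/125) = 10
floor(1294/625) = 2
Total = 321

321 trailing zeros


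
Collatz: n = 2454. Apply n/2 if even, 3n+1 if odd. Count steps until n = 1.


2454 → 1227 → 3682 → 1841 → 5524 → 2762 → 1381 → 4144 → 2072 → 1036 → 518 → 259 → 778 → 389 → 1168 → 584 → 292 → 146 → 73 → 220 → 110 → 55 → 166 → 83 → 250 → 125 → 376 → 188 → 94 → 47 → 142 → 71 → 214 → 107 → 322 → 161 → 484 → 242 → 121 → 364 → 182 → 91 → 274 → 137 → 412 → 206 → 103 → 310 → 155 → 466 → 233 → 700 → 350 → 175 → 526 → 263 → 790 → 395 → 1186 → 593 → 1780 → 890 → 445 → 1336 → 668 → 334 → 167 → 502 → 251 → 754 → 377 → 1132 → 566 → 283 → 850 → 425 → 1276 → 638 → 319 → 958 → 479 → 1438 → 719 → 2158 → 1079 → 3238 → 1619 → 4858 → 2429 → 7288 → 3644 → 1822 → 911 → 2734 → 1367 → 4102 → 2051 → 6154 → 3077 → 9232 → 4616 → 2308 → 1154 → 577 → 1732 → 866 → 433 → 1300 → 650 → 325 → 976 → 488 → 244 → 122 → 61 → 184 → 92 → 46 → 23 → 70 → 35 → 106 → 53 → 160 → 80 → 40 → 20 → 10 → 5 → 16 → 8 → 4 → 2 → 1
Total steps = 133

133 steps


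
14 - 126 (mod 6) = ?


14 - 126 = -112
-112 mod 6 = 2


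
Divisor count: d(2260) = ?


2260 = 2^2 × 5^1 × 113^1
d(2260) = (2+1) × (1+1) × (1+1) = 12

12 divisors


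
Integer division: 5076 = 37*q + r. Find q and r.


5076 = 37 * 137 + 7
Check: 5069 + 7 = 5076

q = 137, r = 7


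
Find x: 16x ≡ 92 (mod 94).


GCD(16, 94) = 2 divides 92
Divide: 8x ≡ 46 (mod 47)
x ≡ 41 (mod 47)


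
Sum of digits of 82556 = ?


8 + 2 + 5 + 5 + 6 = 26


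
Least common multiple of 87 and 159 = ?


GCD(87, 159) = 3
LCM = 87*159/3 = 13833/3 = 4611

LCM = 4611


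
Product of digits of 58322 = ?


5 × 8 × 3 × 2 × 2 = 480


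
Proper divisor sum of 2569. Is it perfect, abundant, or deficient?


Proper divisors: 1, 7, 367
Sum = 1 + 7 + 367 = 375
375 < 2569 → deficient

s(2569) = 375 (deficient)


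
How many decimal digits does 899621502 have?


899621502 has 9 digits in base 10
floor(log10(899621502)) + 1 = floor(8.9541) + 1 = 9

9 digits (base 10)


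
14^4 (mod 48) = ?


14^1 mod 48 = 14
14^2 mod 48 = 4
14^3 mod 48 = 8
14^4 mod 48 = 16


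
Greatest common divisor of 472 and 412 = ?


472 = 1 * 412 + 60
412 = 6 * 60 + 52
60 = 1 * 52 + 8
52 = 6 * 8 + 4
8 = 2 * 4 + 0
GCD = 4


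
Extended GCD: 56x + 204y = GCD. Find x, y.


Tabular extended Euclidean (each row: r = 56*s + 204*t):
r=56, s=1, t=0
r=204, s=0, t=1
q=0: r=56, s=1, t=0   [56*(1) + 204*(0) = 56]
q=3: r=36, s=-3, t=1   [56*(-3) + 204*(1) = 36]
q=1: r=20, s=4, t=-1   [56*(4) + 204*(-1) = 20]
q=1: r=16, s=-7, t=2   [56*(-7) + 204*(2) = 16]
q=1: r=4, s=11, t=-3   [56*(11) + 204*(-3) = 4]
q=4: r=0, s=-51, t=14   [56*(-51) + 204*(14) = 0]
GCD = 4; from the row with r=4: x=11, y=-3
Check: 56*(11) + 204*(-3) = 616 - 612 = 4

GCD = 4, x = 11, y = -3


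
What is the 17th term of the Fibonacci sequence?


Sequence: 1, 1, 2, 3, 5, 8, 13, 21, 34, 55, 89, 144, 233, 377, 610, 987, 1597
F(17) = 1597


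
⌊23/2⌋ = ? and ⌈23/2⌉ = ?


23/2 = 11.5000
floor = 11
ceil = 12

floor = 11, ceil = 12


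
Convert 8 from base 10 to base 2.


8 (base 10) = 8 (decimal)
8 (decimal) = 1000 (base 2)


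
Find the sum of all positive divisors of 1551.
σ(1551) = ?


Divisors of 1551: 1, 3, 11, 33, 47, 141, 517, 1551
Sum = 1 + 3 + 11 + 33 + 47 + 141 + 517 + 1551 = 2304

σ(1551) = 2304


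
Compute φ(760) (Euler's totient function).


760 = 2^3 × 5 × 19
Prime factors: 2, 5, 19
φ(760) = 760 × (1-1/2) × (1-1/5) × (1-1/19)
= 760 × 1/2 × 4/5 × 18/19 = 288

φ(760) = 288


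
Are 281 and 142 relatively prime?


Euclidean algorithm:
281 = 1 * 142 + 139
142 = 1 * 139 + 3
139 = 46 * 3 + 1
3 = 3 * 1 + 0
GCD(281, 142) = 1

Yes, coprime (GCD = 1)


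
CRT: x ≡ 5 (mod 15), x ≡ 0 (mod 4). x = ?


M = 15*4 = 60
M1 = M/15 = 4, M2 = M/4 = 15
M1^(-1) mod 15 = 4, M2^(-1) mod 4 = 3
x = 5*4*4 + 0*15*3 = 80
80 mod 60 = 20
Check: 20 mod 15 = 5 ✓, 20 mod 4 = 0 ✓

x ≡ 20 (mod 60)


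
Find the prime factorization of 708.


708 / 2 = 354
354 / 2 = 177
177 / 3 = 59
59 / 59 = 1
708 = 2^2 × 3 × 59


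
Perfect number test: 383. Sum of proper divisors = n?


Proper divisors of 383: 1
Sum = 1 = 1

No, 383 is not perfect (1 ≠ 383)


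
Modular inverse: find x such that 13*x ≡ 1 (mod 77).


Use the extended Euclidean algorithm on (77, 13); each row r = 77*s + 13*t:
r=77, s=1, t=0
r=13, s=0, t=1
q=5: r=12, s=1, t=-5   [77*(1) + 13*(-5) = 12]
q=1: r=1, s=-1, t=6   [77*(-1) + 13*(6) = 1]
q=12: r=0, s=13, t=-77   [77*(13) + 13*(-77) = 0]
GCD = 1 with t = 6, so 13*(6) ≡ 1 (mod 77)
Inverse = 6 mod 77 = 6
Check: 13 * 6 = 78 ≡ 1 (mod 77)

13^(-1) ≡ 6 (mod 77)


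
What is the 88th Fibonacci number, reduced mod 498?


F(k) mod 498 for k=1..88:
1, 1, 2, 3, 5, 8, 13, 21, 34, 55, 89, 144, 233, 377, 112, 489, 103, 94, 197, 291, 488, 281, 271, 54, 325, 379, 206, 87, 293, 380, 175, 57, 232, 289, 23, 312, 335, 149, 484, 135, 121, 256, 377, 135, 14, 149, 163, 312, 475, 289, 266, 57, 323, 380, 205, 87, 292, 379, 173, 54, 227, 281, 10, 291, 301, 94, 395, 489, 386, 377, 265, 144, 409, 55, 464, 21, 485, 8, 493, 3, 496, 1, 497, 0, 497, 497, 496, 495
F(88) mod 498 = 495


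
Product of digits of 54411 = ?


5 × 4 × 4 × 1 × 1 = 80


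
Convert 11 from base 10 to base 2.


11 (base 10) = 11 (decimal)
11 (decimal) = 1011 (base 2)


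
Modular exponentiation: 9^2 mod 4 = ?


9^1 mod 4 = 1
9^2 mod 4 = 1


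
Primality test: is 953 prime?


Check divisors up to sqrt(953) = 30.8707
No divisors found.
953 is prime.

Yes, 953 is prime


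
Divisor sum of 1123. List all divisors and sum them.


Divisors of 1123: 1, 1123
Sum = 1 + 1123 = 1124

σ(1123) = 1124


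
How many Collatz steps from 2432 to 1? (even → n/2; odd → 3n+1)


2432 → 1216 → 608 → 304 → 152 → 76 → 38 → 19 → 58 → 29 → 88 → 44 → 22 → 11 → 34 → 17 → 52 → 26 → 13 → 40 → 20 → 10 → 5 → 16 → 8 → 4 → 2 → 1
Total steps = 27

27 steps


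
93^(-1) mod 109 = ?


Use the extended Euclidean algorithm on (109, 93); each row r = 109*s + 93*t:
r=109, s=1, t=0
r=93, s=0, t=1
q=1: r=16, s=1, t=-1   [109*(1) + 93*(-1) = 16]
q=5: r=13, s=-5, t=6   [109*(-5) + 93*(6) = 13]
q=1: r=3, s=6, t=-7   [109*(6) + 93*(-7) = 3]
q=4: r=1, s=-29, t=34   [109*(-29) + 93*(34) = 1]
q=3: r=0, s=93, t=-109   [109*(93) + 93*(-109) = 0]
GCD = 1 with t = 34, so 93*(34) ≡ 1 (mod 109)
Inverse = 34 mod 109 = 34
Check: 93 * 34 = 3162 ≡ 1 (mod 109)

93^(-1) ≡ 34 (mod 109)


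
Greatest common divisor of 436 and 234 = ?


436 = 1 * 234 + 202
234 = 1 * 202 + 32
202 = 6 * 32 + 10
32 = 3 * 10 + 2
10 = 5 * 2 + 0
GCD = 2


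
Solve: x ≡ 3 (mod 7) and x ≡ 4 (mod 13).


M = 7*13 = 91
M1 = M/7 = 13, M2 = M/13 = 7
M1^(-1) mod 7 = 6, M2^(-1) mod 13 = 2
x = 3*13*6 + 4*7*2 = 290
290 mod 91 = 17
Check: 17 mod 7 = 3 ✓, 17 mod 13 = 4 ✓

x ≡ 17 (mod 91)


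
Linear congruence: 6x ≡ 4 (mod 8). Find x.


GCD(6, 8) = 2 divides 4
Divide: 3x ≡ 2 (mod 4)
x ≡ 2 (mod 4)


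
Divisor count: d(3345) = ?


3345 = 3^1 × 5^1 × 223^1
d(3345) = (1+1) × (1+1) × (1+1) = 8

8 divisors


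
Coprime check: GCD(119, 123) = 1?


Euclidean algorithm:
123 = 1 * 119 + 4
119 = 29 * 4 + 3
4 = 1 * 3 + 1
3 = 3 * 1 + 0
GCD(119, 123) = 1

Yes, coprime (GCD = 1)


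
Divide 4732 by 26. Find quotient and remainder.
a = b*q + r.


4732 = 26 * 182 + 0
Check: 4732 + 0 = 4732

q = 182, r = 0


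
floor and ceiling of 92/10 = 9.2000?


92/10 = 9.2000
floor = 9
ceil = 10

floor = 9, ceil = 10


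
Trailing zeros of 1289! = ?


floor(1289/5) = 257
floor(1289/25) = 51
floor(1289/125) = 10
floor(1289/625) = 2
Total = 320

320 trailing zeros


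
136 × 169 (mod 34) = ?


136 × 169 = 22984
22984 mod 34 = 0


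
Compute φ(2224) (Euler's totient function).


2224 = 2^4 × 139
Prime factors: 2, 139
φ(2224) = 2224 × (1-1/2) × (1-1/139)
= 2224 × 1/2 × 138/139 = 1104

φ(2224) = 1104


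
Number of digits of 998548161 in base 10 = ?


998548161 has 9 digits in base 10
floor(log10(998548161)) + 1 = floor(8.9994) + 1 = 9

9 digits (base 10)


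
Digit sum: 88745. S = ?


8 + 8 + 7 + 4 + 5 = 32


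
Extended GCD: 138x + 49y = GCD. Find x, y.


Tabular extended Euclidean (each row: r = 138*s + 49*t):
r=138, s=1, t=0
r=49, s=0, t=1
q=2: r=40, s=1, t=-2   [138*(1) + 49*(-2) = 40]
q=1: r=9, s=-1, t=3   [138*(-1) + 49*(3) = 9]
q=4: r=4, s=5, t=-14   [138*(5) + 49*(-14) = 4]
q=2: r=1, s=-11, t=31   [138*(-11) + 49*(31) = 1]
q=4: r=0, s=49, t=-138   [138*(49) + 49*(-138) = 0]
GCD = 1; from the row with r=1: x=-11, y=31
Check: 138*(-11) + 49*(31) = -1518 + 1519 = 1

GCD = 1, x = -11, y = 31


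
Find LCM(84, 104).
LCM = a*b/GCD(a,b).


GCD(84, 104) = 4
LCM = 84*104/4 = 8736/4 = 2184

LCM = 2184


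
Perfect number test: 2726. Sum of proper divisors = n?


Proper divisors of 2726: 1, 2, 29, 47, 58, 94, 1363
Sum = 1 + 2 + 29 + 47 + 58 + 94 + 1363 = 1594

No, 2726 is not perfect (1594 ≠ 2726)


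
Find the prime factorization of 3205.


3205 / 5 = 641
641 / 641 = 1
3205 = 5 × 641


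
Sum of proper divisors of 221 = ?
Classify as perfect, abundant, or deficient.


Proper divisors: 1, 13, 17
Sum = 1 + 13 + 17 = 31
31 < 221 → deficient

s(221) = 31 (deficient)


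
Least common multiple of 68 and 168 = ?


GCD(68, 168) = 4
LCM = 68*168/4 = 11424/4 = 2856

LCM = 2856


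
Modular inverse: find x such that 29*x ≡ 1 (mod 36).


Use the extended Euclidean algorithm on (36, 29); each row r = 36*s + 29*t:
r=36, s=1, t=0
r=29, s=0, t=1
q=1: r=7, s=1, t=-1   [36*(1) + 29*(-1) = 7]
q=4: r=1, s=-4, t=5   [36*(-4) + 29*(5) = 1]
q=7: r=0, s=29, t=-36   [36*(29) + 29*(-36) = 0]
GCD = 1 with t = 5, so 29*(5) ≡ 1 (mod 36)
Inverse = 5 mod 36 = 5
Check: 29 * 5 = 145 ≡ 1 (mod 36)

29^(-1) ≡ 5 (mod 36)


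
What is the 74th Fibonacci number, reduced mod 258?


F(k) mod 258 for k=1..74:
1, 1, 2, 3, 5, 8, 13, 21, 34, 55, 89, 144, 233, 119, 94, 213, 49, 4, 53, 57, 110, 167, 19, 186, 205, 133, 80, 213, 35, 248, 25, 15, 40, 55, 95, 150, 245, 137, 124, 3, 127, 130, 257, 129, 128, 257, 127, 126, 253, 121, 116, 237, 95, 74, 169, 243, 154, 139, 35, 174, 209, 125, 76, 201, 19, 220, 239, 201, 182, 125, 49, 174, 223, 139
F(74) mod 258 = 139


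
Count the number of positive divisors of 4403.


4403 = 7^1 × 17^1 × 37^1
d(4403) = (1+1) × (1+1) × (1+1) = 8

8 divisors


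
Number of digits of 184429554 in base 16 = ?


184429554 in base 16 = AFE2BF2
Number of digits = 7

7 digits (base 16)


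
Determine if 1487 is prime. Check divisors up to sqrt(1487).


Check divisors up to sqrt(1487) = 38.5616
No divisors found.
1487 is prime.

Yes, 1487 is prime


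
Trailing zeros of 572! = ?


floor(572/5) = 114
floor(572/25) = 22
floor(572/125) = 4
Total = 140

140 trailing zeros


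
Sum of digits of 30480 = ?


3 + 0 + 4 + 8 + 0 = 15


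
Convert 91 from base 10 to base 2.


91 (base 10) = 91 (decimal)
91 (decimal) = 1011011 (base 2)


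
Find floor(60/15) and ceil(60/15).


60/15 = 4.0000
floor = 4
ceil = 4

floor = 4, ceil = 4


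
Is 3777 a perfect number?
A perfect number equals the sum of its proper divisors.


Proper divisors of 3777: 1, 3, 1259
Sum = 1 + 3 + 1259 = 1263

No, 3777 is not perfect (1263 ≠ 3777)


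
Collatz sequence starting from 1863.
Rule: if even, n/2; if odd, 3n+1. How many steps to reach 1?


1863 → 5590 → 2795 → 8386 → 4193 → 12580 → 6290 → 3145 → 9436 → 4718 → 2359 → 7078 → 3539 → 10618 → 5309 → 15928 → 7964 → 3982 → 1991 → 5974 → 2987 → 8962 → 4481 → 13444 → 6722 → 3361 → 10084 → 5042 → 2521 → 7564 → 3782 → 1891 → 5674 → 2837 → 8512 → 4256 → 2128 → 1064 → 532 → 266 → 133 → 400 → 200 → 100 → 50 → 25 → 76 → 38 → 19 → 58 → 29 → 88 → 44 → 22 → 11 → 34 → 17 → 52 → 26 → 13 → 40 → 20 → 10 → 5 → 16 → 8 → 4 → 2 → 1
Total steps = 68

68 steps


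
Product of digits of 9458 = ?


9 × 4 × 5 × 8 = 1440


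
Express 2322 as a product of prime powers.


2322 / 2 = 1161
1161 / 3 = 387
387 / 3 = 129
129 / 3 = 43
43 / 43 = 1
2322 = 2 × 3^3 × 43


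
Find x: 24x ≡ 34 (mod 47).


GCD(24, 47) = 1, unique solution
a^(-1) mod 47 = 2
x = 2 * 34 mod 47 = 21

x ≡ 21 (mod 47)


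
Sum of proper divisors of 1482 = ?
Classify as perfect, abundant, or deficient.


Proper divisors: 1, 2, 3, 6, 13, 19, 26, 38, 39, 57, 78, 114, 247, 494, 741
Sum = 1 + 2 + 3 + 6 + 13 + 19 + 26 + 38 + 39 + 57 + 78 + 114 + 247 + 494 + 741 = 1878
1878 > 1482 → abundant

s(1482) = 1878 (abundant)
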